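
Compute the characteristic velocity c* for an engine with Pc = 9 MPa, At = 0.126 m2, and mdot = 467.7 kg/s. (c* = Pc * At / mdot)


c* = 9e6 * 0.126 / 467.7 = 2425 m/s

2425 m/s


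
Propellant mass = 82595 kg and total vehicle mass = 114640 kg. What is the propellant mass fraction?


PMF = 82595 / 114640 = 0.72

0.72


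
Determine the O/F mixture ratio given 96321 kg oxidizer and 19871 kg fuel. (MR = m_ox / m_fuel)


MR = 96321 / 19871 = 4.85

4.85


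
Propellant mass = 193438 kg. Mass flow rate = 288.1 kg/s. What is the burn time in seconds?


tb = 193438 / 288.1 = 671.4 s

671.4 s


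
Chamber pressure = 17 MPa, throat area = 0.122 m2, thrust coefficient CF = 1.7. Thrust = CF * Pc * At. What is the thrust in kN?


F = 1.7 * 17e6 * 0.122 = 3.5258e+06 N = 3525.8 kN

3525.8 kN


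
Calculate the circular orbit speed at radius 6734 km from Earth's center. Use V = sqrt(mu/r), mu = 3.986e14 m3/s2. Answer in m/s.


V = sqrt(3.986e14 / 6734000) = 7694 m/s

7694 m/s


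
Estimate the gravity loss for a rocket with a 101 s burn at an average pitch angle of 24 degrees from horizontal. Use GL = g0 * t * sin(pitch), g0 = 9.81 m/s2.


GL = 9.81 * 101 * sin(24 deg) = 403 m/s

403 m/s


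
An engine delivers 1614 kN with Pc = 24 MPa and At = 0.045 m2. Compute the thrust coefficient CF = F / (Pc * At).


CF = 1614000 / (24e6 * 0.045) = 1.49

1.49


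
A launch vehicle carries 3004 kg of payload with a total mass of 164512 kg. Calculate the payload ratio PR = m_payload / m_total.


PR = 3004 / 164512 = 0.0183

0.0183


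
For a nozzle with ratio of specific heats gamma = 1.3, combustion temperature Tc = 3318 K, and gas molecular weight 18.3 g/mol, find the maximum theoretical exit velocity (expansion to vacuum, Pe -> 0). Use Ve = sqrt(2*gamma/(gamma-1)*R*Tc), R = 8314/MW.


R = 8314 / 18.3 = 454.32 J/(kg.K)
Ve = sqrt(2 * 1.3 / (1.3 - 1) * 454.32 * 3318) = 3614 m/s

3614 m/s


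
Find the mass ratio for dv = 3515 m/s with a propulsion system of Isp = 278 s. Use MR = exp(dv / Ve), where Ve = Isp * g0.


Ve = 278 * 9.81 = 2727.18 m/s
MR = exp(3515 / 2727.18) = 3.629

3.629


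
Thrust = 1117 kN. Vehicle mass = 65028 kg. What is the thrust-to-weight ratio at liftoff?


TWR = 1117000 / (65028 * 9.81) = 1.75

1.75


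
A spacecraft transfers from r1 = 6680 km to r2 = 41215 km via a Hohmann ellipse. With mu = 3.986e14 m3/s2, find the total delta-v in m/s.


V1 = sqrt(mu/r1) = 7724.68 m/s
dV1 = V1*(sqrt(2*r2/(r1+r2)) - 1) = 2409.25 m/s
V2 = sqrt(mu/r2) = 3109.86 m/s
dV2 = V2*(1 - sqrt(2*r1/(r1+r2))) = 1467.38 m/s
Total dV = 3877 m/s

3877 m/s


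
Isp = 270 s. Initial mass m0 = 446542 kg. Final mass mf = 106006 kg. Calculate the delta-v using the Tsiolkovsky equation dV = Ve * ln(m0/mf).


Ve = 270 * 9.81 = 2648.7 m/s
dV = 2648.7 * ln(446542/106006) = 3809 m/s

3809 m/s


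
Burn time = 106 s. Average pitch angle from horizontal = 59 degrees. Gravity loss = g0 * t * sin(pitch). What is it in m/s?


GL = 9.81 * 106 * sin(59 deg) = 891 m/s

891 m/s


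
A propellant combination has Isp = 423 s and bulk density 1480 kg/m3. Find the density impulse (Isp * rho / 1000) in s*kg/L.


rho*Isp = 423 * 1480 / 1000 = 626 s*kg/L

626 s*kg/L


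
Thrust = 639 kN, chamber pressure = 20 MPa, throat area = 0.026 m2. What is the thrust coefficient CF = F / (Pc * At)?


CF = 639000 / (20e6 * 0.026) = 1.23

1.23


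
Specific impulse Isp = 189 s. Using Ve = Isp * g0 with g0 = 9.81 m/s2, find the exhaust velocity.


Ve = Isp * g0 = 189 * 9.81 = 1854.1 m/s

1854.1 m/s


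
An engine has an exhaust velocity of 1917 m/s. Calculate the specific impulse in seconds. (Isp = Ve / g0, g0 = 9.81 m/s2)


Isp = Ve / g0 = 1917 / 9.81 = 195.4 s

195.4 s


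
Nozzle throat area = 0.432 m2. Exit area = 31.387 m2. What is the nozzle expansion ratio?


AR = 31.387 / 0.432 = 72.7

72.7


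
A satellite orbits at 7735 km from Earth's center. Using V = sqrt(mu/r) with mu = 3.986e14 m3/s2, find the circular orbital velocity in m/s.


V = sqrt(3.986e14 / 7735000) = 7179 m/s

7179 m/s


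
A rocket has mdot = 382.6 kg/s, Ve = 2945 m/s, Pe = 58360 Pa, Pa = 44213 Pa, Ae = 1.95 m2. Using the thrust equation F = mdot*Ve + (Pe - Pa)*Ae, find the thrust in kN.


F = 382.6 * 2945 + (58360 - 44213) * 1.95 = 1.1543e+06 N = 1154.3 kN

1154.3 kN


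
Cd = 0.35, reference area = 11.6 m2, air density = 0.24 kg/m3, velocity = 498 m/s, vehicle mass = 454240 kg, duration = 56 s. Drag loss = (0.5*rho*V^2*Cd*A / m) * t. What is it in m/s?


D = 0.5 * 0.24 * 498^2 * 0.35 * 11.6 = 120827.55 N
a = 120827.55 / 454240 = 0.266 m/s2
dV = 0.266 * 56 = 14.9 m/s

14.9 m/s


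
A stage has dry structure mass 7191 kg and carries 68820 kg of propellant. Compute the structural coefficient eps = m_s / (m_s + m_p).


eps = 7191 / (7191 + 68820) = 0.0946

0.0946


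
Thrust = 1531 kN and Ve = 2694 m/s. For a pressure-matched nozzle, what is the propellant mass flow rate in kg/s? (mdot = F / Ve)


mdot = F / Ve = 1531000 / 2694 = 568.3 kg/s

568.3 kg/s


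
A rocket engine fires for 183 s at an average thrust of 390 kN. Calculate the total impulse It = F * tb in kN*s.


It = 390 * 183 = 71370 kN*s

71370 kN*s


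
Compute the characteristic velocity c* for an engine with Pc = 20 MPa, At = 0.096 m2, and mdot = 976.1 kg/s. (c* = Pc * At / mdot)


c* = 20e6 * 0.096 / 976.1 = 1967 m/s

1967 m/s


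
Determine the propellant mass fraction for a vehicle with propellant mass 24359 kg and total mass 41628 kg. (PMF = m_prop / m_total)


PMF = 24359 / 41628 = 0.585

0.585


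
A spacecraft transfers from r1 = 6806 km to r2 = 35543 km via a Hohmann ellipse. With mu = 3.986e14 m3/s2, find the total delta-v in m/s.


V1 = sqrt(mu/r1) = 7652.84 m/s
dV1 = V1*(sqrt(2*r2/(r1+r2)) - 1) = 2262.17 m/s
V2 = sqrt(mu/r2) = 3348.82 m/s
dV2 = V2*(1 - sqrt(2*r1/(r1+r2))) = 1450.23 m/s
Total dV = 3712 m/s

3712 m/s


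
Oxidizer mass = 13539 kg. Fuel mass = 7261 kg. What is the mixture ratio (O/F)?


MR = 13539 / 7261 = 1.86

1.86


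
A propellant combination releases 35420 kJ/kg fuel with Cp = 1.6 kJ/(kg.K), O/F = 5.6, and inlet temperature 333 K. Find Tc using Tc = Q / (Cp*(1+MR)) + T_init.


Tc = 35420 / (1.6 * (1 + 5.6)) + 333 = 3687 K

3687 K


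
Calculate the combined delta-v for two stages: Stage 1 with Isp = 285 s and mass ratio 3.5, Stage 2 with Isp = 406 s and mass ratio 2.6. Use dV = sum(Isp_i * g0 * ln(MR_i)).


dV1 = 285 * 9.81 * ln(3.5) = 3502.5 m/s
dV2 = 406 * 9.81 * ln(2.6) = 3805.7 m/s
Total dV = 3502.5 + 3805.7 = 7308.2 m/s ~ 7308 m/s

7308 m/s


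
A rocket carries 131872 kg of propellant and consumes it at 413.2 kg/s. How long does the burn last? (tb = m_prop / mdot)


tb = 131872 / 413.2 = 319.1 s

319.1 s


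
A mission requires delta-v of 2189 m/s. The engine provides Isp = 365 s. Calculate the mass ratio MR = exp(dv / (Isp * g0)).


Ve = 365 * 9.81 = 3580.65 m/s
MR = exp(2189 / 3580.65) = 1.843

1.843


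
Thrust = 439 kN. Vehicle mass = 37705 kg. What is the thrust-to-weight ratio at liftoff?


TWR = 439000 / (37705 * 9.81) = 1.19

1.19


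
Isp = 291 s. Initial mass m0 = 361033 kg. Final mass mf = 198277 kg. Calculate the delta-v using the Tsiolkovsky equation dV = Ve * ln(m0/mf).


Ve = 291 * 9.81 = 2854.71 m/s
dV = 2854.71 * ln(361033/198277) = 1711 m/s

1711 m/s


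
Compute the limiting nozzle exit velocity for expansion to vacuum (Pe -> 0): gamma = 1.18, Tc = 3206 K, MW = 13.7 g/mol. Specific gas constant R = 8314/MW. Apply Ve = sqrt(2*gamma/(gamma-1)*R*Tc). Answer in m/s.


R = 8314 / 13.7 = 606.86 J/(kg.K)
Ve = sqrt(2 * 1.18 / (1.18 - 1) * 606.86 * 3206) = 5051 m/s

5051 m/s


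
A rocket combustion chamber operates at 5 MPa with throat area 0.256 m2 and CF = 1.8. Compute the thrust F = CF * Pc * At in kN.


F = 1.8 * 5e6 * 0.256 = 2.3040e+06 N = 2304.0 kN

2304.0 kN


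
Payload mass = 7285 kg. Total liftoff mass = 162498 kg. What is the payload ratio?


PR = 7285 / 162498 = 0.0448

0.0448


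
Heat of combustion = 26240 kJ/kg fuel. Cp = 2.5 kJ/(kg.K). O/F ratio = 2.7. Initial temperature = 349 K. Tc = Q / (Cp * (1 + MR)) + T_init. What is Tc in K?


Tc = 26240 / (2.5 * (1 + 2.7)) + 349 = 3186 K

3186 K


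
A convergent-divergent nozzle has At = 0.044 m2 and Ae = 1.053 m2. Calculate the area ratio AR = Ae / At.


AR = 1.053 / 0.044 = 23.9

23.9


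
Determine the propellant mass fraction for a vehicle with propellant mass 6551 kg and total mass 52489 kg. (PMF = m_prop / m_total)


PMF = 6551 / 52489 = 0.125

0.125


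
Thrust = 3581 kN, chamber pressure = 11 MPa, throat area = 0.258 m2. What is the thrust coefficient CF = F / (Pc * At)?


CF = 3581000 / (11e6 * 0.258) = 1.26

1.26


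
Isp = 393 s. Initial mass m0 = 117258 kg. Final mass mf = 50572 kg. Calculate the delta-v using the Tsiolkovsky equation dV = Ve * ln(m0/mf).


Ve = 393 * 9.81 = 3855.33 m/s
dV = 3855.33 * ln(117258/50572) = 3242 m/s

3242 m/s


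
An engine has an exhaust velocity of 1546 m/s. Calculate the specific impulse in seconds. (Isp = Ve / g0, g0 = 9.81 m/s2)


Isp = Ve / g0 = 1546 / 9.81 = 157.6 s

157.6 s


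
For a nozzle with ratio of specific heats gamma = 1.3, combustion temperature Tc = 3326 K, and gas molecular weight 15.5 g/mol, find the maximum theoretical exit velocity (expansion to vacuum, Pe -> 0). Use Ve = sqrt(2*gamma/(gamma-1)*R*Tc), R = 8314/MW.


R = 8314 / 15.5 = 536.39 J/(kg.K)
Ve = sqrt(2 * 1.3 / (1.3 - 1) * 536.39 * 3326) = 3932 m/s

3932 m/s


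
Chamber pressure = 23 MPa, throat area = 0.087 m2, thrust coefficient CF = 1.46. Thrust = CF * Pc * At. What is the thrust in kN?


F = 1.46 * 23e6 * 0.087 = 2.9215e+06 N = 2921.5 kN

2921.5 kN


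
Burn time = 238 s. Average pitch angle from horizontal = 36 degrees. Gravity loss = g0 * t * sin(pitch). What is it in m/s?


GL = 9.81 * 238 * sin(36 deg) = 1372 m/s

1372 m/s


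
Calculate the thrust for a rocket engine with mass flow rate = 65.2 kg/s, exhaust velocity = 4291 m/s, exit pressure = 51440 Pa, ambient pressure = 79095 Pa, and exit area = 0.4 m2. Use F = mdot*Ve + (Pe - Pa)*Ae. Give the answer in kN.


F = 65.2 * 4291 + (51440 - 79095) * 0.4 = 268711.0 N = 268.7 kN

268.7 kN


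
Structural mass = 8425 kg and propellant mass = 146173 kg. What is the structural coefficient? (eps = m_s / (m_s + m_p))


eps = 8425 / (8425 + 146173) = 0.0545

0.0545


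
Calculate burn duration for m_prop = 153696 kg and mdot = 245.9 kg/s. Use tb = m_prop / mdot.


tb = 153696 / 245.9 = 625.0 s

625.0 s


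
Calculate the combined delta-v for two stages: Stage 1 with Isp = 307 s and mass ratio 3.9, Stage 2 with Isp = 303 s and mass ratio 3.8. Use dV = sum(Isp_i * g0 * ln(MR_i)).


dV1 = 307 * 9.81 * ln(3.9) = 4098.8 m/s
dV2 = 303 * 9.81 * ln(3.8) = 3968.2 m/s
Total dV = 4098.8 + 3968.2 = 8067.0 m/s ~ 8067 m/s

8067 m/s


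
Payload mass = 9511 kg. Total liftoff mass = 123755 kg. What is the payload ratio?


PR = 9511 / 123755 = 0.0769

0.0769


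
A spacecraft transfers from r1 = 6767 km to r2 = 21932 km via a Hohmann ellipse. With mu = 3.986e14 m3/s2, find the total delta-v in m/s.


V1 = sqrt(mu/r1) = 7674.86 m/s
dV1 = V1*(sqrt(2*r2/(r1+r2)) - 1) = 1813.5 m/s
V2 = sqrt(mu/r2) = 4263.14 m/s
dV2 = V2*(1 - sqrt(2*r1/(r1+r2))) = 1335.56 m/s
Total dV = 3149 m/s

3149 m/s


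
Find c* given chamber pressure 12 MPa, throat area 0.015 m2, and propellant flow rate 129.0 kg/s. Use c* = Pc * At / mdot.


c* = 12e6 * 0.015 / 129.0 = 1395 m/s

1395 m/s


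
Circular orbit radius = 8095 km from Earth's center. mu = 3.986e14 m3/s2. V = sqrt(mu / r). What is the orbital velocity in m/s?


V = sqrt(3.986e14 / 8095000) = 7017 m/s

7017 m/s


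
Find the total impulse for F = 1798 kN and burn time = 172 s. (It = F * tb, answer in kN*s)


It = 1798 * 172 = 309256 kN*s

309256 kN*s


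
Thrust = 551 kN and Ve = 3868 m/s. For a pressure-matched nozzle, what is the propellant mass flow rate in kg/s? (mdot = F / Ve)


mdot = F / Ve = 551000 / 3868 = 142.5 kg/s

142.5 kg/s


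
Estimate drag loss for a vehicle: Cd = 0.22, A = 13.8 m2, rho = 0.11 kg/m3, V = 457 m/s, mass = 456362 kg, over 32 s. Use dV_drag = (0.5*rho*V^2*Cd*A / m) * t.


D = 0.5 * 0.11 * 457^2 * 0.22 * 13.8 = 34873.61 N
a = 34873.61 / 456362 = 0.0764 m/s2
dV = 0.0764 * 32 = 2.4 m/s

2.4 m/s


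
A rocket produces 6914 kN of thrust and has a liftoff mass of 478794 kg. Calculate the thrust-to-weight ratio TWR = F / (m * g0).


TWR = 6914000 / (478794 * 9.81) = 1.47

1.47


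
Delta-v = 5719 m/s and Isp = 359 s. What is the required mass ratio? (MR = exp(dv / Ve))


Ve = 359 * 9.81 = 3521.79 m/s
MR = exp(5719 / 3521.79) = 5.073

5.073


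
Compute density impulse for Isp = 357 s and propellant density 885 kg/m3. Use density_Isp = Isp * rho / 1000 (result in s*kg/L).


rho*Isp = 357 * 885 / 1000 = 316 s*kg/L

316 s*kg/L


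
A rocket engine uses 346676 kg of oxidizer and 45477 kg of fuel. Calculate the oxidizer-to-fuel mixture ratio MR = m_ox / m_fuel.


MR = 346676 / 45477 = 7.62

7.62


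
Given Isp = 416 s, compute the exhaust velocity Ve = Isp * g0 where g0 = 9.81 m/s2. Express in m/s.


Ve = Isp * g0 = 416 * 9.81 = 4081.0 m/s

4081.0 m/s


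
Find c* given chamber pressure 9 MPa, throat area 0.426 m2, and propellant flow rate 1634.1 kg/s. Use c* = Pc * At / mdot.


c* = 9e6 * 0.426 / 1634.1 = 2346 m/s

2346 m/s


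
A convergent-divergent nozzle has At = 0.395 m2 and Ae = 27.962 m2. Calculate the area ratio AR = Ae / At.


AR = 27.962 / 0.395 = 70.8

70.8


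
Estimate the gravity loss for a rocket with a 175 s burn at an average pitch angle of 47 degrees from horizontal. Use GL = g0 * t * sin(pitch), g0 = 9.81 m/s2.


GL = 9.81 * 175 * sin(47 deg) = 1256 m/s

1256 m/s


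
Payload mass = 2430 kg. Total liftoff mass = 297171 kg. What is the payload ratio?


PR = 2430 / 297171 = 0.0082

0.0082


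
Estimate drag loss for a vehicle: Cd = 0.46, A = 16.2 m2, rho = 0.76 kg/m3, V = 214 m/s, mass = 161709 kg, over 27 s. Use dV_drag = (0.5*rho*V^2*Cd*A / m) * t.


D = 0.5 * 0.76 * 214^2 * 0.46 * 16.2 = 129683.28 N
a = 129683.28 / 161709 = 0.802 m/s2
dV = 0.802 * 27 = 21.7 m/s

21.7 m/s


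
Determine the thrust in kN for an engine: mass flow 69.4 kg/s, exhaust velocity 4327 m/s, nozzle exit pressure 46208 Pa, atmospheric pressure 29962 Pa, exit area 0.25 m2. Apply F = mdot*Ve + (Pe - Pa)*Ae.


F = 69.4 * 4327 + (46208 - 29962) * 0.25 = 304355.0 N = 304.4 kN

304.4 kN


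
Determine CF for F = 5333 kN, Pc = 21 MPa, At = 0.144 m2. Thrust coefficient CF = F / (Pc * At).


CF = 5333000 / (21e6 * 0.144) = 1.76

1.76


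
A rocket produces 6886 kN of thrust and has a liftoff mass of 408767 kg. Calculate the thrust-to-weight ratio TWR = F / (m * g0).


TWR = 6886000 / (408767 * 9.81) = 1.72

1.72


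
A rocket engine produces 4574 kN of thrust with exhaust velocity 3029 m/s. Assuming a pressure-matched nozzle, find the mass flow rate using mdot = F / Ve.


mdot = F / Ve = 4574000 / 3029 = 1510.1 kg/s

1510.1 kg/s


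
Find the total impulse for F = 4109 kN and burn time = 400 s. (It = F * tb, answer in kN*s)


It = 4109 * 400 = 1643600 kN*s

1643600 kN*s


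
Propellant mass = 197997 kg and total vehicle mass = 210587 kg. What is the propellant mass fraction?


PMF = 197997 / 210587 = 0.94

0.94


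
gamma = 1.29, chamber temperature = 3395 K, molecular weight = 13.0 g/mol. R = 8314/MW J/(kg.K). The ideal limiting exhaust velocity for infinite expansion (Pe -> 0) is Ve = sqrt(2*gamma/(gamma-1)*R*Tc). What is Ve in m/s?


R = 8314 / 13.0 = 639.54 J/(kg.K)
Ve = sqrt(2 * 1.29 / (1.29 - 1) * 639.54 * 3395) = 4395 m/s

4395 m/s


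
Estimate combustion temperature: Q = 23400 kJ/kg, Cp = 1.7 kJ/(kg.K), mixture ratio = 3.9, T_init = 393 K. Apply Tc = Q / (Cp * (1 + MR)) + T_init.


Tc = 23400 / (1.7 * (1 + 3.9)) + 393 = 3202 K

3202 K


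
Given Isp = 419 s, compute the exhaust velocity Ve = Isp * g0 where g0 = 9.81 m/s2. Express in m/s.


Ve = Isp * g0 = 419 * 9.81 = 4110.4 m/s

4110.4 m/s


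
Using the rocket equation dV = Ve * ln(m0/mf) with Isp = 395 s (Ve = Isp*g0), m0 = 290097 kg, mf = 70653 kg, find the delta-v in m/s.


Ve = 395 * 9.81 = 3874.95 m/s
dV = 3874.95 * ln(290097/70653) = 5473 m/s

5473 m/s


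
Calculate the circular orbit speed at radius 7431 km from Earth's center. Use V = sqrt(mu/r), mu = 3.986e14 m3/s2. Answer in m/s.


V = sqrt(3.986e14 / 7431000) = 7324 m/s

7324 m/s


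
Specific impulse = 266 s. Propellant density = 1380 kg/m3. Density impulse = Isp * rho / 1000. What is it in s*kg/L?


rho*Isp = 266 * 1380 / 1000 = 367 s*kg/L

367 s*kg/L


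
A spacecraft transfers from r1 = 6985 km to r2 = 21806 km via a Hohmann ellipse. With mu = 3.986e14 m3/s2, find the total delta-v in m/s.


V1 = sqrt(mu/r1) = 7554.15 m/s
dV1 = V1*(sqrt(2*r2/(r1+r2)) - 1) = 1743.22 m/s
V2 = sqrt(mu/r2) = 4275.44 m/s
dV2 = V2*(1 - sqrt(2*r1/(r1+r2))) = 1297.26 m/s
Total dV = 3040 m/s

3040 m/s


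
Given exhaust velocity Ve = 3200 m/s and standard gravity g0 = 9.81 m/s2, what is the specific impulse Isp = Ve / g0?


Isp = Ve / g0 = 3200 / 9.81 = 326.2 s

326.2 s


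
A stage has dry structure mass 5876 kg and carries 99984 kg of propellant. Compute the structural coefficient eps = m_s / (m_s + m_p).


eps = 5876 / (5876 + 99984) = 0.0555

0.0555


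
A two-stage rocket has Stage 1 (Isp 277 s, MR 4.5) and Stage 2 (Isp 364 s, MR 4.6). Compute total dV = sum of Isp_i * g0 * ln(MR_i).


dV1 = 277 * 9.81 * ln(4.5) = 4087.1 m/s
dV2 = 364 * 9.81 * ln(4.6) = 5449.3 m/s
Total dV = 4087.1 + 5449.3 = 9536.4 m/s ~ 9536 m/s

9536 m/s


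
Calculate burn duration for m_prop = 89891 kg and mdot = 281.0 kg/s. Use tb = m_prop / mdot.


tb = 89891 / 281.0 = 319.9 s

319.9 s


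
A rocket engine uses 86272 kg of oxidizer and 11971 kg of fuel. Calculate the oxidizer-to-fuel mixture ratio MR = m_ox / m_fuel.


MR = 86272 / 11971 = 7.21

7.21


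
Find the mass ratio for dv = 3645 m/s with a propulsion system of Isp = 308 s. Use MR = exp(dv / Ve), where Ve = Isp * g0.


Ve = 308 * 9.81 = 3021.48 m/s
MR = exp(3645 / 3021.48) = 3.341

3.341


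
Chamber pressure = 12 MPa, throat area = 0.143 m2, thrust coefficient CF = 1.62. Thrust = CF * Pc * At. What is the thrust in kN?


F = 1.62 * 12e6 * 0.143 = 2.7799e+06 N = 2779.9 kN

2779.9 kN


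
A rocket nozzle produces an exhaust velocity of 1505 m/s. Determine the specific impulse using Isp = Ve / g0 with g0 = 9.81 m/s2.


Isp = Ve / g0 = 1505 / 9.81 = 153.4 s

153.4 s


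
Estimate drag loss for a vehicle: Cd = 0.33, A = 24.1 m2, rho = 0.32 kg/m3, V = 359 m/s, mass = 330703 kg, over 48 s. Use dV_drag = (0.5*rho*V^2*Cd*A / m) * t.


D = 0.5 * 0.32 * 359^2 * 0.33 * 24.1 = 163998.49 N
a = 163998.49 / 330703 = 0.4959 m/s2
dV = 0.4959 * 48 = 23.8 m/s

23.8 m/s


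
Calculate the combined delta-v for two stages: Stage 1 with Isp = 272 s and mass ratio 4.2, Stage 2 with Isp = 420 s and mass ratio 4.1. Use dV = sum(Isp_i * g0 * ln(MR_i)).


dV1 = 272 * 9.81 * ln(4.2) = 3829.3 m/s
dV2 = 420 * 9.81 * ln(4.1) = 5813.5 m/s
Total dV = 3829.3 + 5813.5 = 9642.8 m/s ~ 9643 m/s

9643 m/s


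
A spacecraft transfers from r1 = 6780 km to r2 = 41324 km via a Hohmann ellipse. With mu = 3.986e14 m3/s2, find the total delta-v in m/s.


V1 = sqrt(mu/r1) = 7667.5 m/s
dV1 = V1*(sqrt(2*r2/(r1+r2)) - 1) = 2382.81 m/s
V2 = sqrt(mu/r2) = 3105.76 m/s
dV2 = V2*(1 - sqrt(2*r1/(r1+r2))) = 1456.81 m/s
Total dV = 3840 m/s

3840 m/s


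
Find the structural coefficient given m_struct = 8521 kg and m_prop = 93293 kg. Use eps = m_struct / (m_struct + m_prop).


eps = 8521 / (8521 + 93293) = 0.0837

0.0837


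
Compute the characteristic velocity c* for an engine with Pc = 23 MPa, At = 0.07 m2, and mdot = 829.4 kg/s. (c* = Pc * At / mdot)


c* = 23e6 * 0.07 / 829.4 = 1941 m/s

1941 m/s


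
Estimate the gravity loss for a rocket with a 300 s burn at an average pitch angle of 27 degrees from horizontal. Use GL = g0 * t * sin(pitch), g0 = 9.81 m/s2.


GL = 9.81 * 300 * sin(27 deg) = 1336 m/s

1336 m/s


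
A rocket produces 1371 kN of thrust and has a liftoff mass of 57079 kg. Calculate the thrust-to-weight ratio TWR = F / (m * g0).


TWR = 1371000 / (57079 * 9.81) = 2.45

2.45


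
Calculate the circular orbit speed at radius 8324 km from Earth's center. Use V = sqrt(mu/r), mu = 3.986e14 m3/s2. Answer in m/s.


V = sqrt(3.986e14 / 8324000) = 6920 m/s

6920 m/s


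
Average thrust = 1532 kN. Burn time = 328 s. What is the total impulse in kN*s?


It = 1532 * 328 = 502496 kN*s

502496 kN*s


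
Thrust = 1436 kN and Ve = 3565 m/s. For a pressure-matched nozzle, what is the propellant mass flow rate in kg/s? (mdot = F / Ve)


mdot = F / Ve = 1436000 / 3565 = 402.8 kg/s

402.8 kg/s


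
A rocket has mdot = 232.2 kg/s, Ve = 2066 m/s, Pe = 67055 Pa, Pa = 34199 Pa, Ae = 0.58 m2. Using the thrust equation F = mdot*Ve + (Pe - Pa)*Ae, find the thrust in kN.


F = 232.2 * 2066 + (67055 - 34199) * 0.58 = 498782.0 N = 498.8 kN

498.8 kN


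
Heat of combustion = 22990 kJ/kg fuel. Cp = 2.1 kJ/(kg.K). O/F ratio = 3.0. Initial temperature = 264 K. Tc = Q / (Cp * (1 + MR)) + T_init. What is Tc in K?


Tc = 22990 / (2.1 * (1 + 3.0)) + 264 = 3001 K

3001 K


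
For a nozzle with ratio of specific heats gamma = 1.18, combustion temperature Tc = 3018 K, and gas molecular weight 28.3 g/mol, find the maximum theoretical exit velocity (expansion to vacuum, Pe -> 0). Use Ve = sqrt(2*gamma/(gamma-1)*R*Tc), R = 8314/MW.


R = 8314 / 28.3 = 293.78 J/(kg.K)
Ve = sqrt(2 * 1.18 / (1.18 - 1) * 293.78 * 3018) = 3410 m/s

3410 m/s


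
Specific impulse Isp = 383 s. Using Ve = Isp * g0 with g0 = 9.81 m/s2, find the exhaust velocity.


Ve = Isp * g0 = 383 * 9.81 = 3757.2 m/s

3757.2 m/s


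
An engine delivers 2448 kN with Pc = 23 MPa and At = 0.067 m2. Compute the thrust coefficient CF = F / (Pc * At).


CF = 2448000 / (23e6 * 0.067) = 1.59

1.59


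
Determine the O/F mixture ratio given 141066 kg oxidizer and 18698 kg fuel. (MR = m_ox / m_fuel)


MR = 141066 / 18698 = 7.54

7.54


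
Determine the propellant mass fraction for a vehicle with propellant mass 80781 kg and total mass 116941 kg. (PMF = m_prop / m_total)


PMF = 80781 / 116941 = 0.691

0.691


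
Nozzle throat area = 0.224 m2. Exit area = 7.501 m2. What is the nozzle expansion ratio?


AR = 7.501 / 0.224 = 33.5

33.5


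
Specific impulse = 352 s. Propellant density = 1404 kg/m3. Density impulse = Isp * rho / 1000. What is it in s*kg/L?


rho*Isp = 352 * 1404 / 1000 = 494 s*kg/L

494 s*kg/L


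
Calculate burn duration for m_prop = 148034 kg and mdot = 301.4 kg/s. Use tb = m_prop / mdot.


tb = 148034 / 301.4 = 491.2 s

491.2 s


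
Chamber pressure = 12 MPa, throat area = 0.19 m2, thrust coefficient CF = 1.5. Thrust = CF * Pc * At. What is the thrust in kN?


F = 1.5 * 12e6 * 0.19 = 3.4200e+06 N = 3420.0 kN

3420.0 kN


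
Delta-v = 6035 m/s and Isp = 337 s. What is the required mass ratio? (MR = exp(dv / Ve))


Ve = 337 * 9.81 = 3305.97 m/s
MR = exp(6035 / 3305.97) = 6.206

6.206


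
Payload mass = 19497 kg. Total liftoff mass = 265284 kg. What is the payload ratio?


PR = 19497 / 265284 = 0.0735

0.0735


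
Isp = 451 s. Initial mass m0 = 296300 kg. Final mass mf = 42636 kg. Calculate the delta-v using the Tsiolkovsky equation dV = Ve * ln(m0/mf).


Ve = 451 * 9.81 = 4424.31 m/s
dV = 4424.31 * ln(296300/42636) = 8577 m/s

8577 m/s


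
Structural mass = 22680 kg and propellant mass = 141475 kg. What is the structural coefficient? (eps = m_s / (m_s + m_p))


eps = 22680 / (22680 + 141475) = 0.1382

0.1382


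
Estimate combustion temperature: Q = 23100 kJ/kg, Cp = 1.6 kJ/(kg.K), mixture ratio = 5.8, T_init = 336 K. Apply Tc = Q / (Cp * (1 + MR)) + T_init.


Tc = 23100 / (1.6 * (1 + 5.8)) + 336 = 2459 K

2459 K


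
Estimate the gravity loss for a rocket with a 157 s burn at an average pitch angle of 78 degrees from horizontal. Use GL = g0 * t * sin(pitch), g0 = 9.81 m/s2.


GL = 9.81 * 157 * sin(78 deg) = 1507 m/s

1507 m/s


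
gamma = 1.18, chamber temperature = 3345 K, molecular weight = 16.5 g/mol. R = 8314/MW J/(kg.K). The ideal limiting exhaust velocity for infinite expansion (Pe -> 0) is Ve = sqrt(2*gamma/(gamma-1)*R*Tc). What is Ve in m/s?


R = 8314 / 16.5 = 503.88 J/(kg.K)
Ve = sqrt(2 * 1.18 / (1.18 - 1) * 503.88 * 3345) = 4701 m/s

4701 m/s


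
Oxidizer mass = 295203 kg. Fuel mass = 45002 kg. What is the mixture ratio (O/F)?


MR = 295203 / 45002 = 6.56

6.56


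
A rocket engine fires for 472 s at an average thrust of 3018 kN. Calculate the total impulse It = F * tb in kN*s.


It = 3018 * 472 = 1424496 kN*s

1424496 kN*s


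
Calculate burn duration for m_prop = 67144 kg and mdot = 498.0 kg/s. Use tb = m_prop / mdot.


tb = 67144 / 498.0 = 134.8 s

134.8 s


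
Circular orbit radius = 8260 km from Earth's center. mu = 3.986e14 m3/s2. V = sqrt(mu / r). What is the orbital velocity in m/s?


V = sqrt(3.986e14 / 8260000) = 6947 m/s

6947 m/s


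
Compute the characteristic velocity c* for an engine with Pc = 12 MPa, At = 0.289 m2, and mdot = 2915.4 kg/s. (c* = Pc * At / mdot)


c* = 12e6 * 0.289 / 2915.4 = 1190 m/s

1190 m/s


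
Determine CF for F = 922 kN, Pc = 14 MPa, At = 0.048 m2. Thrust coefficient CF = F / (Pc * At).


CF = 922000 / (14e6 * 0.048) = 1.37

1.37


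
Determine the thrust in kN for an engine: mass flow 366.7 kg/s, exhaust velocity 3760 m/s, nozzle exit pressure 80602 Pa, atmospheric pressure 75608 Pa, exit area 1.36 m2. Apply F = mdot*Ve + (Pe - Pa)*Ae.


F = 366.7 * 3760 + (80602 - 75608) * 1.36 = 1.3856e+06 N = 1385.6 kN

1385.6 kN


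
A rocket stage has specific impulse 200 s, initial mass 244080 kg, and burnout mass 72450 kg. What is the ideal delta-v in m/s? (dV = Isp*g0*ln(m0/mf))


Ve = 200 * 9.81 = 1962.0 m/s
dV = 1962.0 * ln(244080/72450) = 2383 m/s

2383 m/s


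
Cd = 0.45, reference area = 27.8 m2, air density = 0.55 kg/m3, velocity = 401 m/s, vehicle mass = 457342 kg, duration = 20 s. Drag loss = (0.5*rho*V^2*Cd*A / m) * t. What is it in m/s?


D = 0.5 * 0.55 * 401^2 * 0.45 * 27.8 = 553195.64 N
a = 553195.64 / 457342 = 1.2096 m/s2
dV = 1.2096 * 20 = 24.2 m/s

24.2 m/s


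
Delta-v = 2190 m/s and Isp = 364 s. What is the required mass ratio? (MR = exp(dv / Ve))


Ve = 364 * 9.81 = 3570.84 m/s
MR = exp(2190 / 3570.84) = 1.847

1.847


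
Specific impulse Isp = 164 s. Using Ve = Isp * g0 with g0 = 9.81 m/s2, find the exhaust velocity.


Ve = Isp * g0 = 164 * 9.81 = 1608.8 m/s

1608.8 m/s


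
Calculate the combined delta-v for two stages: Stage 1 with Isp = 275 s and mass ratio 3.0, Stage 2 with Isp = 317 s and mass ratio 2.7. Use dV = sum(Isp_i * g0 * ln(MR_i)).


dV1 = 275 * 9.81 * ln(3.0) = 2963.8 m/s
dV2 = 317 * 9.81 * ln(2.7) = 3088.8 m/s
Total dV = 2963.8 + 3088.8 = 6052.6 m/s ~ 6053 m/s

6053 m/s


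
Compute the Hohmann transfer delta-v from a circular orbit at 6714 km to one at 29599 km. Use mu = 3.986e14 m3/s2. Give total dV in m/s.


V1 = sqrt(mu/r1) = 7705.09 m/s
dV1 = V1*(sqrt(2*r2/(r1+r2)) - 1) = 2132.76 m/s
V2 = sqrt(mu/r2) = 3669.7 m/s
dV2 = V2*(1 - sqrt(2*r1/(r1+r2))) = 1438.16 m/s
Total dV = 3571 m/s

3571 m/s


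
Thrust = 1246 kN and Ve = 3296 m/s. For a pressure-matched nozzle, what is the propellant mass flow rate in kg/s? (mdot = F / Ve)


mdot = F / Ve = 1246000 / 3296 = 378.0 kg/s

378.0 kg/s


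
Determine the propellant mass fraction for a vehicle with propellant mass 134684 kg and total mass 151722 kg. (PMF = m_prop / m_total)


PMF = 134684 / 151722 = 0.888

0.888


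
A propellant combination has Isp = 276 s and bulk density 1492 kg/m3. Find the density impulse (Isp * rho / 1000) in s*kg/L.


rho*Isp = 276 * 1492 / 1000 = 412 s*kg/L

412 s*kg/L


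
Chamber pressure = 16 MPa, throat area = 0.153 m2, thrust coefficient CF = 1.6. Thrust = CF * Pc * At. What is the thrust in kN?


F = 1.6 * 16e6 * 0.153 = 3.9168e+06 N = 3916.8 kN

3916.8 kN


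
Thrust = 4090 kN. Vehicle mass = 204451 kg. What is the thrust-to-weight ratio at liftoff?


TWR = 4090000 / (204451 * 9.81) = 2.04

2.04


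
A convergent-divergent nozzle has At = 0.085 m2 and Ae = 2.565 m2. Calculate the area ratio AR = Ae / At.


AR = 2.565 / 0.085 = 30.2

30.2


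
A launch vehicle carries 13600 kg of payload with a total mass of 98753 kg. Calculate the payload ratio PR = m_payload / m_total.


PR = 13600 / 98753 = 0.1377

0.1377


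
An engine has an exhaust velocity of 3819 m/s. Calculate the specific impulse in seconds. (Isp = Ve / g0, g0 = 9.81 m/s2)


Isp = Ve / g0 = 3819 / 9.81 = 389.3 s

389.3 s


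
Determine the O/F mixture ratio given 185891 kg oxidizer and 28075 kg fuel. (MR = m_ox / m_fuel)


MR = 185891 / 28075 = 6.62

6.62


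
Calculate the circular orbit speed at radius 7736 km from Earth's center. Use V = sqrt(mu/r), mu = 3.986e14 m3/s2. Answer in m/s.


V = sqrt(3.986e14 / 7736000) = 7178 m/s

7178 m/s


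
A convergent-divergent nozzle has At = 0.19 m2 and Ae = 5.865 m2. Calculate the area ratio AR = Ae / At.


AR = 5.865 / 0.19 = 30.9

30.9


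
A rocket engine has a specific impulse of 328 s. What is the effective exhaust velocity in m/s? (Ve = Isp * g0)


Ve = Isp * g0 = 328 * 9.81 = 3217.7 m/s

3217.7 m/s


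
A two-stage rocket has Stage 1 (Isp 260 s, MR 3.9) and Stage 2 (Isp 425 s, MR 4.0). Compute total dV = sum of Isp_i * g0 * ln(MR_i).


dV1 = 260 * 9.81 * ln(3.9) = 3471.3 m/s
dV2 = 425 * 9.81 * ln(4.0) = 5779.8 m/s
Total dV = 3471.3 + 5779.8 = 9251.1 m/s ~ 9251 m/s

9251 m/s


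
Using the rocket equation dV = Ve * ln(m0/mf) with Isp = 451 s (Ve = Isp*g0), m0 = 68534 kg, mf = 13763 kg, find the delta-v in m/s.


Ve = 451 * 9.81 = 4424.31 m/s
dV = 4424.31 * ln(68534/13763) = 7103 m/s

7103 m/s


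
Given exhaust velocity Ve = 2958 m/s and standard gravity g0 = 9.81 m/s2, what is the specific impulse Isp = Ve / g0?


Isp = Ve / g0 = 2958 / 9.81 = 301.5 s

301.5 s


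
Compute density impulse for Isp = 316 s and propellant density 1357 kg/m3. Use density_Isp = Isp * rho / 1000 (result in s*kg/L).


rho*Isp = 316 * 1357 / 1000 = 429 s*kg/L

429 s*kg/L


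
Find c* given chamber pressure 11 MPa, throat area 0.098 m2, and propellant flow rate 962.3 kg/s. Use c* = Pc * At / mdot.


c* = 11e6 * 0.098 / 962.3 = 1120 m/s

1120 m/s


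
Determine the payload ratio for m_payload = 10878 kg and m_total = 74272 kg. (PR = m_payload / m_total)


PR = 10878 / 74272 = 0.1465

0.1465


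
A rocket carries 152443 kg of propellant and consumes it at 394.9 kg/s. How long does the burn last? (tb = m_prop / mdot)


tb = 152443 / 394.9 = 386.0 s

386.0 s


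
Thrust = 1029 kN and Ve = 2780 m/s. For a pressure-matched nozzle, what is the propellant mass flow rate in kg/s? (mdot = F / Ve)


mdot = F / Ve = 1029000 / 2780 = 370.1 kg/s

370.1 kg/s


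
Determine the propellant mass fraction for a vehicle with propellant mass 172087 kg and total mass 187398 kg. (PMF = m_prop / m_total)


PMF = 172087 / 187398 = 0.918

0.918


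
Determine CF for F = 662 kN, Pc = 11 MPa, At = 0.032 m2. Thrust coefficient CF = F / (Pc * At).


CF = 662000 / (11e6 * 0.032) = 1.88

1.88


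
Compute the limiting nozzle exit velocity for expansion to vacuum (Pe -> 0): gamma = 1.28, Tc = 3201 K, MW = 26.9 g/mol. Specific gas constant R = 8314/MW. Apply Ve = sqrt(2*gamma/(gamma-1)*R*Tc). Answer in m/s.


R = 8314 / 26.9 = 309.07 J/(kg.K)
Ve = sqrt(2 * 1.28 / (1.28 - 1) * 309.07 * 3201) = 3008 m/s

3008 m/s


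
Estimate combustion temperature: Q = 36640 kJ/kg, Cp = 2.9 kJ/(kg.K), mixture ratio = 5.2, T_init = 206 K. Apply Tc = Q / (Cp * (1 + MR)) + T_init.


Tc = 36640 / (2.9 * (1 + 5.2)) + 206 = 2244 K

2244 K


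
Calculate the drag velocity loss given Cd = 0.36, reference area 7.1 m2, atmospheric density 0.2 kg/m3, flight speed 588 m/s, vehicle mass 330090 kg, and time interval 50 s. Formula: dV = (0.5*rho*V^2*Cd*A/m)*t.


D = 0.5 * 0.2 * 588^2 * 0.36 * 7.1 = 88372.17 N
a = 88372.17 / 330090 = 0.2677 m/s2
dV = 0.2677 * 50 = 13.4 m/s

13.4 m/s


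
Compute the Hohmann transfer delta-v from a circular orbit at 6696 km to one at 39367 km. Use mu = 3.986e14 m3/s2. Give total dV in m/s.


V1 = sqrt(mu/r1) = 7715.44 m/s
dV1 = V1*(sqrt(2*r2/(r1+r2)) - 1) = 2371.65 m/s
V2 = sqrt(mu/r2) = 3182.02 m/s
dV2 = V2*(1 - sqrt(2*r1/(r1+r2))) = 1466.29 m/s
Total dV = 3838 m/s

3838 m/s


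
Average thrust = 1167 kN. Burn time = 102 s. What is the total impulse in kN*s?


It = 1167 * 102 = 119034 kN*s

119034 kN*s


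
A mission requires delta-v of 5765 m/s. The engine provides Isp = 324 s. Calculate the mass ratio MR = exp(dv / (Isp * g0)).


Ve = 324 * 9.81 = 3178.44 m/s
MR = exp(5765 / 3178.44) = 6.134

6.134


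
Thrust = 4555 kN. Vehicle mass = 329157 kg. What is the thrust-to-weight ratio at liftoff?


TWR = 4555000 / (329157 * 9.81) = 1.41

1.41


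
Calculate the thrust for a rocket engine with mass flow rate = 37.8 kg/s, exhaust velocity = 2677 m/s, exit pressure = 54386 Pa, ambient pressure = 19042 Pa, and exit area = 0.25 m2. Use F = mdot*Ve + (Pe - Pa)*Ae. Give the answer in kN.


F = 37.8 * 2677 + (54386 - 19042) * 0.25 = 110027.0 N = 110.0 kN

110.0 kN


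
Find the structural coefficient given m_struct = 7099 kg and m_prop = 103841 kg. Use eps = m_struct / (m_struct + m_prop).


eps = 7099 / (7099 + 103841) = 0.064

0.064


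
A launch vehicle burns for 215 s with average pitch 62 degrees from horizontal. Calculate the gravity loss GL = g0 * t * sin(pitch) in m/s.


GL = 9.81 * 215 * sin(62 deg) = 1862 m/s

1862 m/s


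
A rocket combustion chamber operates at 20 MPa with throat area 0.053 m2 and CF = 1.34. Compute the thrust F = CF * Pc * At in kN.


F = 1.34 * 20e6 * 0.053 = 1.4204e+06 N = 1420.4 kN

1420.4 kN


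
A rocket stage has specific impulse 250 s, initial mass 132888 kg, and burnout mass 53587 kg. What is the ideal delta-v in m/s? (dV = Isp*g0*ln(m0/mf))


Ve = 250 * 9.81 = 2452.5 m/s
dV = 2452.5 * ln(132888/53587) = 2227 m/s

2227 m/s


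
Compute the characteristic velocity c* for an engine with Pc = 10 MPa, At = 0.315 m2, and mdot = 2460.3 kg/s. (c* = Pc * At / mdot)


c* = 10e6 * 0.315 / 2460.3 = 1280 m/s

1280 m/s


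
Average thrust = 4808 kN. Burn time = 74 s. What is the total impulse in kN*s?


It = 4808 * 74 = 355792 kN*s

355792 kN*s


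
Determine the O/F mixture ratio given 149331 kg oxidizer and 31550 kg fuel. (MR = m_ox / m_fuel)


MR = 149331 / 31550 = 4.73

4.73


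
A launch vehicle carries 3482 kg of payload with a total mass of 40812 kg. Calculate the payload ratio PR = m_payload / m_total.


PR = 3482 / 40812 = 0.0853

0.0853


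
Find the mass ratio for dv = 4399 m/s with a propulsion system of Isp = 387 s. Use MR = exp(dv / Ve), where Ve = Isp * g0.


Ve = 387 * 9.81 = 3796.47 m/s
MR = exp(4399 / 3796.47) = 3.186

3.186


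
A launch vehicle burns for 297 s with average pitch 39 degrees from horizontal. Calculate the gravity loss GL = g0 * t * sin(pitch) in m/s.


GL = 9.81 * 297 * sin(39 deg) = 1834 m/s

1834 m/s


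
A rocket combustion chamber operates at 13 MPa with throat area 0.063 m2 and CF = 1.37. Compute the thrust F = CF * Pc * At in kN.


F = 1.37 * 13e6 * 0.063 = 1.1220e+06 N = 1122.0 kN

1122.0 kN


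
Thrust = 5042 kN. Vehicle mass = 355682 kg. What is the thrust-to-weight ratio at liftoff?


TWR = 5042000 / (355682 * 9.81) = 1.45

1.45


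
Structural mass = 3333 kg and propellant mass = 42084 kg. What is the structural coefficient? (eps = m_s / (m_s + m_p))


eps = 3333 / (3333 + 42084) = 0.0734

0.0734


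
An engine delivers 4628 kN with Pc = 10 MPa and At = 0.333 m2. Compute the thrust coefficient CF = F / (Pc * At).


CF = 4628000 / (10e6 * 0.333) = 1.39

1.39


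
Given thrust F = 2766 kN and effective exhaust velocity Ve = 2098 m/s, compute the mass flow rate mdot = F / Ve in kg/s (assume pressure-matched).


mdot = F / Ve = 2766000 / 2098 = 1318.4 kg/s

1318.4 kg/s


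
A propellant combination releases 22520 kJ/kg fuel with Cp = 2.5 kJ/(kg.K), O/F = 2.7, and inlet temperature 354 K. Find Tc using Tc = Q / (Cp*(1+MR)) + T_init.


Tc = 22520 / (2.5 * (1 + 2.7)) + 354 = 2789 K

2789 K


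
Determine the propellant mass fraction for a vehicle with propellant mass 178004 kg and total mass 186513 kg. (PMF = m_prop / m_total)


PMF = 178004 / 186513 = 0.954

0.954


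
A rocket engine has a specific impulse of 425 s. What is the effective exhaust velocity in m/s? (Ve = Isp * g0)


Ve = Isp * g0 = 425 * 9.81 = 4169.2 m/s

4169.2 m/s


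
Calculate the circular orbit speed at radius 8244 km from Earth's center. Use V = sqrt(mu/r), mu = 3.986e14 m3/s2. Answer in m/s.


V = sqrt(3.986e14 / 8244000) = 6953 m/s

6953 m/s


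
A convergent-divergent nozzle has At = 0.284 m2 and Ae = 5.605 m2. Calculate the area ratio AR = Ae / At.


AR = 5.605 / 0.284 = 19.7

19.7


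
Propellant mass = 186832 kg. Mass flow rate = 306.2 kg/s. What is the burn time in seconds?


tb = 186832 / 306.2 = 610.2 s

610.2 s


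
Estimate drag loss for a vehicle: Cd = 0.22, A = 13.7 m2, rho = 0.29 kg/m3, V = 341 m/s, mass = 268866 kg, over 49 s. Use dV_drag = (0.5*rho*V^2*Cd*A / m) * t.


D = 0.5 * 0.29 * 341^2 * 0.22 * 13.7 = 50818.29 N
a = 50818.29 / 268866 = 0.189 m/s2
dV = 0.189 * 49 = 9.3 m/s

9.3 m/s


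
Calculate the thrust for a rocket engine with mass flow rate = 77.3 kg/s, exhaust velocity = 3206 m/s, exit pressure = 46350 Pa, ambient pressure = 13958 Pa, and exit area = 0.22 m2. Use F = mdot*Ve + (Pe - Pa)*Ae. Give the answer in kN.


F = 77.3 * 3206 + (46350 - 13958) * 0.22 = 254950.0 N = 254.9 kN

254.9 kN


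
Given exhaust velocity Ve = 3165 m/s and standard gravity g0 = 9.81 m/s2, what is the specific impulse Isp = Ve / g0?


Isp = Ve / g0 = 3165 / 9.81 = 322.6 s

322.6 s


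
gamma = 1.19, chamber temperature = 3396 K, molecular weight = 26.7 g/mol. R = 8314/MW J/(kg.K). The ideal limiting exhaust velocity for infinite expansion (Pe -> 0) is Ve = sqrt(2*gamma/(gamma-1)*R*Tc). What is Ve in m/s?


R = 8314 / 26.7 = 311.39 J/(kg.K)
Ve = sqrt(2 * 1.19 / (1.19 - 1) * 311.39 * 3396) = 3640 m/s

3640 m/s


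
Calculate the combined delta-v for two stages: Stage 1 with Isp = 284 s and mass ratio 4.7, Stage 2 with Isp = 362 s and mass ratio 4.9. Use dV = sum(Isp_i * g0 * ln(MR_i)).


dV1 = 284 * 9.81 * ln(4.7) = 4311.6 m/s
dV2 = 362 * 9.81 * ln(4.9) = 5643.7 m/s
Total dV = 4311.6 + 5643.7 = 9955.3 m/s ~ 9955 m/s

9955 m/s


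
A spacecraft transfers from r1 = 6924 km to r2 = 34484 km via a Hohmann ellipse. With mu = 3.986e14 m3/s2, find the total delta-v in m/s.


V1 = sqrt(mu/r1) = 7587.35 m/s
dV1 = V1*(sqrt(2*r2/(r1+r2)) - 1) = 2204.66 m/s
V2 = sqrt(mu/r2) = 3399.85 m/s
dV2 = V2*(1 - sqrt(2*r1/(r1+r2))) = 1433.73 m/s
Total dV = 3638 m/s

3638 m/s


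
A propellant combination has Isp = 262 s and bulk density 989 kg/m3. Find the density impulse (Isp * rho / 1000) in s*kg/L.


rho*Isp = 262 * 989 / 1000 = 259 s*kg/L

259 s*kg/L


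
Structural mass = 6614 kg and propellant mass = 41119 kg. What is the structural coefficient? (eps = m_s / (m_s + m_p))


eps = 6614 / (6614 + 41119) = 0.1386

0.1386
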